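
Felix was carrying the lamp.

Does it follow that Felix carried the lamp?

yes

'carry' is atelic; if Felix was carrying the lamp, then Felix carried the lamp (for some time).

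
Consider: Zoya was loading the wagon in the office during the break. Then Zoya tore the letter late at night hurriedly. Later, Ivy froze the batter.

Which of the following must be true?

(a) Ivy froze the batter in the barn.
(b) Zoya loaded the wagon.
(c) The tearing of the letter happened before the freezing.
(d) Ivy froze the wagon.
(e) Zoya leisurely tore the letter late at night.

(c)

(a) Not entailed — 'in the barn' adds information not in the original event.
(b) Not entailed — 'was loading' is progressive on an accomplishment; it does not entail the completed 'loaded'.
(c) Entailed — the narrative places the tearing before the freezing.
(d) Not entailed — Ivy froze the batter, not the wagon; the wagon belongs to the loading event.
(e) Not entailed — 'leisurely' adds a manner not in (and inconsistent with) the original.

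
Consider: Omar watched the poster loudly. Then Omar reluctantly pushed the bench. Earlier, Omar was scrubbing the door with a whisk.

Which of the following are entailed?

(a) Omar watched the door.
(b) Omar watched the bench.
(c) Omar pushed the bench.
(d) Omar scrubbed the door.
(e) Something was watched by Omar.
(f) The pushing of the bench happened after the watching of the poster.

(a) Not entailed — Omar watched the poster, not the door; the door belongs to the scrubbing event.
(b) Not entailed — Omar watched the poster, not the bench; the bench belongs to the pushing event.
(c) Entailed — this follows by dropping conjuncts from the pushing event's description.
(d) Entailed — 'scrub' is an activity; 'was scrubbing' entails that some scrubbing happened, so 'scrubbed' holds.
(e) Entailed — every conjunct here is already in the original watching event.
(f) Entailed — the narrative places the watching before the pushing.

(c), (d), (e), (f)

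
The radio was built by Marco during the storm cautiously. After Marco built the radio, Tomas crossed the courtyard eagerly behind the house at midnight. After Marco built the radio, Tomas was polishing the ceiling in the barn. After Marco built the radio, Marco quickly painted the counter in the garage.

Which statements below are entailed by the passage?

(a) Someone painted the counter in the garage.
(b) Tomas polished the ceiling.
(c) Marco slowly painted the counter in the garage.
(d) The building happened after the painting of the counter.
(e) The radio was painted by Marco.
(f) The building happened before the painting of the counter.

(a) Entailed — every conjunct here is already in the original painting event.
(b) Entailed — 'polish' is an activity; 'was polishing' entails that some polishing happened, so 'polished' holds.
(c) Not entailed — 'slowly' adds a manner not in (and inconsistent with) the original.
(d) Not entailed — the narrative places the building before the painting, not after.
(e) Not entailed — Marco painted the counter, not the radio; the radio belongs to the building event.
(f) Entailed — the narrative places the building before the painting.

(a), (b), (f)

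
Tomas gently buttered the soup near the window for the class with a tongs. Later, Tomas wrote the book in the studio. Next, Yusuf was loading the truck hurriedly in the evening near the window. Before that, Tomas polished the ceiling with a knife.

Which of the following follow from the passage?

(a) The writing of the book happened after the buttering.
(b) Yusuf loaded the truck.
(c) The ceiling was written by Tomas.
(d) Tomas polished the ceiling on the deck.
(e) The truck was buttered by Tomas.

(a)

(a) Entailed — the narrative places the buttering before the writing.
(b) Not entailed — 'was loading' is progressive on an accomplishment; it does not entail the completed 'loaded'.
(c) Not entailed — Tomas wrote the book, not the ceiling; the ceiling belongs to the polishing event.
(d) Not entailed — 'on the deck' adds information not in the original event.
(e) Not entailed — Tomas buttered the soup, not the truck; the truck belongs to the loading event.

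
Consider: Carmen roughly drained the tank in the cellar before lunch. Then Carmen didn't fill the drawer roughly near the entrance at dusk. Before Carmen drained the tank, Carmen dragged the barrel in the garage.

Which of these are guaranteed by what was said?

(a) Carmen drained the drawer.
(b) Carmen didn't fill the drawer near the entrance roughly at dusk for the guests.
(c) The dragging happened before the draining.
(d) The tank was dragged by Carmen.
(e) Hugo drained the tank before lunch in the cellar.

(a) Not entailed — Carmen drained the tank, not the drawer; the drawer belongs to the filling event.
(b) Entailed — under negation, adding a further restriction is entailed: if no such filling event occurred, none occurred for the guests either.
(c) Entailed — the narrative places the dragging before the draining.
(d) Not entailed — Carmen dragged the barrel, not the tank; the tank belongs to the draining event.
(e) Not entailed — the passage has Carmen draining the tank, not Hugo.

(b), (c)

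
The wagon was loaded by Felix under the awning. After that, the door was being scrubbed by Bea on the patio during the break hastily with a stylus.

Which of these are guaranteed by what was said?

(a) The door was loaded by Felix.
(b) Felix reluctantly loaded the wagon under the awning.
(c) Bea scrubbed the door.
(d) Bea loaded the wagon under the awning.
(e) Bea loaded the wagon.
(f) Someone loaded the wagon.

(c), (f)

(a) Not entailed — Felix loaded the wagon, not the door; the door belongs to the scrubbing event.
(b) Not entailed — 'reluctantly' adds information not in the original event.
(c) Entailed — 'scrub' is an activity; 'was scrubbing' entails that some scrubbing happened, so 'scrubbed' holds.
(d) Not entailed — the passage has Felix loading the wagon, not Bea.
(e) Not entailed — the passage has Felix loading the wagon, not Bea.
(f) Entailed — this follows by dropping conjuncts from the loading event's description.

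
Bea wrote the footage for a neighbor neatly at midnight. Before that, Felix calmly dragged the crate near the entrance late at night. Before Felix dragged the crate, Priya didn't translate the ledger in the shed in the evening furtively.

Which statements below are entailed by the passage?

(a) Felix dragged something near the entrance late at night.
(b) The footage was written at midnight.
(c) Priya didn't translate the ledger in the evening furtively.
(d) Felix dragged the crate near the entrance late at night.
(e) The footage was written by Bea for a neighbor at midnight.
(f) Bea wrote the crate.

(a), (b), (d), (e)

(a) Entailed — the original entails any weakening of itself; this just drops 'calmly' and generalizes the patient.
(b) Entailed — the original entails any weakening of itself; this just drops 'neatly', 'for a neighbor' and generalizes the agent.
(c) Not entailed — dropping 'in the shed' under negation is not valid — the original leaves open that Priya translated the ledger some other way.
(d) Entailed — this follows by dropping conjuncts from the dragging event's description.
(e) Entailed — the original entails any weakening of itself; this just drops 'neatly'.
(f) Not entailed — Bea wrote the footage, not the crate; the crate belongs to the dragging event.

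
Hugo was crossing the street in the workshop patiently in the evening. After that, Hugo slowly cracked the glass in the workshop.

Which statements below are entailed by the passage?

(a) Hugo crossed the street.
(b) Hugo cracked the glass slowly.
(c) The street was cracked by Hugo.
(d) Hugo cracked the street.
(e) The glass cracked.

(b), (e)

(a) Not entailed — 'was crossing' is progressive on an accomplishment; it does not entail the completed 'crossed'.
(b) Entailed — the original entails any weakening of itself; this just drops 'in the workshop'.
(c) Not entailed — Hugo cracked the glass, not the street; the street belongs to the crossing event.
(d) Not entailed — Hugo cracked the glass, not the street; the street belongs to the crossing event.
(e) Entailed — 'Hugo cracked the glass' is causative; it entails the inchoative 'the glass cracked'.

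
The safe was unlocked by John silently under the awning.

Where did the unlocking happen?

under the awning

'under the awning' marks the location of the unlocking event.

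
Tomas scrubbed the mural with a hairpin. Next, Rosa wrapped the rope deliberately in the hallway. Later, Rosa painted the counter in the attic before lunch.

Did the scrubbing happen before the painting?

The narrative orders the scrubbing before the painting.

yes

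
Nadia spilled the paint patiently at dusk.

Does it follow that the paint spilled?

yes

'Nadia spilled the paint' is the causative; it entails the inchoative 'the paint spilled'.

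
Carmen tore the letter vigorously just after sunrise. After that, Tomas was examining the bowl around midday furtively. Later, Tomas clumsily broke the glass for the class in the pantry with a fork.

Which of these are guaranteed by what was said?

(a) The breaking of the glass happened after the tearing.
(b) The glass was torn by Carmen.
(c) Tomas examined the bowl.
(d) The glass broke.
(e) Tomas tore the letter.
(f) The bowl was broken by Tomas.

(a), (c), (d)

(a) Entailed — the narrative places the tearing before the breaking.
(b) Not entailed — Carmen tore the letter, not the glass; the glass belongs to the breaking event.
(c) Entailed — 'examine' is an activity; 'was examining' entails that some examining happened, so 'examined' holds.
(d) Entailed — 'Tomas broke the glass' is causative; it entails the inchoative 'the glass broke'.
(e) Not entailed — the passage has Carmen tearing the letter, not Tomas.
(f) Not entailed — Tomas broke the glass, not the bowl; the bowl belongs to the examining event.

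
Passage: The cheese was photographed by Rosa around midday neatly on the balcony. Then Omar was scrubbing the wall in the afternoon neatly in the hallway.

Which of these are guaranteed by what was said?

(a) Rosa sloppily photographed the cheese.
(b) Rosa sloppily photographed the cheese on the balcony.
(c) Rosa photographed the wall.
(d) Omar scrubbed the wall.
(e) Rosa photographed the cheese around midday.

(d), (e)

(a) Not entailed — 'sloppily' adds a manner not in (and inconsistent with) the original.
(b) Not entailed — 'sloppily' adds a manner not in (and inconsistent with) the original.
(c) Not entailed — Rosa photographed the cheese, not the wall; the wall belongs to the scrubbing event.
(d) Entailed — 'scrub' is an activity; 'was scrubbing' entails that some scrubbing happened, so 'scrubbed' holds.
(e) Entailed — the original entails any weakening of itself; this just drops 'on the balcony', 'neatly'.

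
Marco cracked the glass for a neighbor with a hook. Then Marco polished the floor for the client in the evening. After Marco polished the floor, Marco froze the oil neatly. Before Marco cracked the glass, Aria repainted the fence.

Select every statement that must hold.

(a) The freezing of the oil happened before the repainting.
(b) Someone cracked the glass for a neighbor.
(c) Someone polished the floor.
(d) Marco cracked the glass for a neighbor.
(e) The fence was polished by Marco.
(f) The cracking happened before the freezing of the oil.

(b), (c), (d), (f)

(a) Not entailed — the narrative places the repainting before the freezing, not after.
(b) Entailed — dropping 'with a hook' and generalizing the agent leaves a sub-description the original still satisfies.
(c) Entailed — every conjunct here is already in the original polishing event.
(d) Entailed — dropping 'with a hook' leaves a sub-description the original still satisfies.
(e) Not entailed — Marco polished the floor, not the fence; the fence belongs to the repainting event.
(f) Entailed — the narrative places the cracking before the freezing.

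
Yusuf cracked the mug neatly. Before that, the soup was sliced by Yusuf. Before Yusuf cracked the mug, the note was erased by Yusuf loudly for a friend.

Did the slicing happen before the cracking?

The narrative orders the slicing before the cracking.

yes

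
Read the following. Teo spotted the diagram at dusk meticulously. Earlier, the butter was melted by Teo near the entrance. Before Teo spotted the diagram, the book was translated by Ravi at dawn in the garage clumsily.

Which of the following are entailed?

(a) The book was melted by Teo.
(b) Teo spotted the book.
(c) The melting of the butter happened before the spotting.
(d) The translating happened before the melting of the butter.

(a) Not entailed — Teo melted the butter, not the book; the book belongs to the translating event.
(b) Not entailed — Teo spotted the diagram, not the book; the book belongs to the translating event.
(c) Entailed — the narrative places the melting before the spotting.
(d) Not entailed — the narrative doesn't order the translating relative to the melting.

(c)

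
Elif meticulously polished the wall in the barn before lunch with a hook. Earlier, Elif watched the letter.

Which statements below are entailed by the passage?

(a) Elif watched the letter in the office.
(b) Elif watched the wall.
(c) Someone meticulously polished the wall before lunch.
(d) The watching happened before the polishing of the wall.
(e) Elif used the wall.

(a) Not entailed — 'in the office' adds information not in the original event.
(b) Not entailed — Elif watched the letter, not the wall; the wall belongs to the polishing event.
(c) Entailed — this follows by dropping conjuncts from the polishing event's description.
(d) Entailed — the narrative places the watching before the polishing.
(e) Not entailed — the wall is the patient, not an instrument — Elif used a hook.

(c), (d)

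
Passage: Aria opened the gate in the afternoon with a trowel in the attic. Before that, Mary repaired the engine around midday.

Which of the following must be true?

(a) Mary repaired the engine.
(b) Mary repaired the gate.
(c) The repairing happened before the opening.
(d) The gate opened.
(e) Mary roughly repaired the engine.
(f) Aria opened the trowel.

(a), (c), (d)

(a) Entailed — every conjunct here is already in the original repairing event.
(b) Not entailed — Mary repaired the engine, not the gate; the gate belongs to the opening event.
(c) Entailed — the narrative places the repairing before the opening.
(d) Entailed — 'Aria opened the gate' is causative; it entails the inchoative 'the gate opened'.
(e) Not entailed — 'roughly' adds information not in the original event.
(f) Not entailed — the trowel is the instrument, not what was opened.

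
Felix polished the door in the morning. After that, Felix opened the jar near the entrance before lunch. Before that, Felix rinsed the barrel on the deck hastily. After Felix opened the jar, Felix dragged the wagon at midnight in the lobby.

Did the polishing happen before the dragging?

The narrative orders the polishing before the dragging.

yes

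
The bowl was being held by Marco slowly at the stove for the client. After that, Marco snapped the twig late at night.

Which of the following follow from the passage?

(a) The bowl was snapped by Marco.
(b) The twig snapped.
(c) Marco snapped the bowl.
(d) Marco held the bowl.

(a) Not entailed — Marco snapped the twig, not the bowl; the bowl belongs to the holding event.
(b) Entailed — 'Marco snapped the twig' is causative; it entails the inchoative 'the twig snapped'.
(c) Not entailed — Marco snapped the twig, not the bowl; the bowl belongs to the holding event.
(d) Entailed — 'hold' is an activity; 'was holding' entails that some holding happened, so 'held' holds.

(b), (d)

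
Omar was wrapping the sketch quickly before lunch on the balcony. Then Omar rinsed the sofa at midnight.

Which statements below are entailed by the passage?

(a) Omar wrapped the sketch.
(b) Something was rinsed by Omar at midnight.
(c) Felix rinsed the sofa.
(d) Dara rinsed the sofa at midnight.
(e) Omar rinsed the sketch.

(b)

(a) Not entailed — 'was wrapping' is progressive on an accomplishment; it does not entail the completed 'wrapped'.
(b) Entailed — generalizing the patient leaves a sub-description the original still satisfies.
(c) Not entailed — the passage has Omar rinsing the sofa, not Felix.
(d) Not entailed — the passage has Omar rinsing the sofa, not Dara.
(e) Not entailed — Omar rinsed the sofa, not the sketch; the sketch belongs to the wrapping event.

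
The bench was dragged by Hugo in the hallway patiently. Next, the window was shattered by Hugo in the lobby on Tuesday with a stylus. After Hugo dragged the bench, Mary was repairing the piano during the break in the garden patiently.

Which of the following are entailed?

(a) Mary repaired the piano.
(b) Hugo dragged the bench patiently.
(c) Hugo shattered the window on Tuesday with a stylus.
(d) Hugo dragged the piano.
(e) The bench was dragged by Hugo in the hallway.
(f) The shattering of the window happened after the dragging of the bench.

(a) Not entailed — 'was repairing' is progressive on an accomplishment; it does not entail the completed 'repaired'.
(b) Entailed — this follows by dropping conjuncts from the dragging event's description.
(c) Entailed — every conjunct here is already in the original shattering event.
(d) Not entailed — Hugo dragged the bench, not the piano; the piano belongs to the repairing event.
(e) Entailed — every conjunct here is already in the original dragging event.
(f) Entailed — the narrative places the dragging before the shattering.

(b), (c), (e), (f)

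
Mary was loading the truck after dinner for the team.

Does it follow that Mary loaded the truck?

no

'was loading' is progressive; for an accomplishment like 'load the truck', it doesn't entail completion.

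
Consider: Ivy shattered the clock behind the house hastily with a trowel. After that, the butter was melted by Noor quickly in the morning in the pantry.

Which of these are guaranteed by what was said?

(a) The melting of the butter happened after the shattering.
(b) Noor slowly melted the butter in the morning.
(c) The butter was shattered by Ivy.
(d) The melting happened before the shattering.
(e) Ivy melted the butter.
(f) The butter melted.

(a) Entailed — the narrative places the shattering before the melting.
(b) Not entailed — 'slowly' adds a manner not in (and inconsistent with) the original.
(c) Not entailed — Ivy shattered the clock, not the butter; the butter belongs to the melting event.
(d) Not entailed — the narrative places the shattering before the melting, not after.
(e) Not entailed — the passage has Noor melting the butter, not Ivy.
(f) Entailed — 'Noor melted the butter' is causative; it entails the inchoative 'the butter melted'.

(a), (f)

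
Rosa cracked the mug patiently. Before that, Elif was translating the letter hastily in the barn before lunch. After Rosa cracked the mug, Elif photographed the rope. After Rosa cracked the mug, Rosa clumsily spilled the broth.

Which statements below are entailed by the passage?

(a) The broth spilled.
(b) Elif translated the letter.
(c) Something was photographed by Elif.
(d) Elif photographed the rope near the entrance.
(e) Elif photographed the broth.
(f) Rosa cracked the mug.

(a), (c), (f)

(a) Entailed — 'Rosa spilled the broth' is causative; it entails the inchoative 'the broth spilled'.
(b) Not entailed — 'was translating' is progressive on an accomplishment; it does not entail the completed 'translated'.
(c) Entailed — every conjunct here is already in the original photographing event.
(d) Not entailed — 'near the entrance' adds information not in the original event.
(e) Not entailed — Elif photographed the rope, not the broth; the broth belongs to the spilling event.
(f) Entailed — this follows by dropping conjuncts from the cracking event's description.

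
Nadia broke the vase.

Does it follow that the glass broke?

Nothing is said about any glass; only the vase is affected.

no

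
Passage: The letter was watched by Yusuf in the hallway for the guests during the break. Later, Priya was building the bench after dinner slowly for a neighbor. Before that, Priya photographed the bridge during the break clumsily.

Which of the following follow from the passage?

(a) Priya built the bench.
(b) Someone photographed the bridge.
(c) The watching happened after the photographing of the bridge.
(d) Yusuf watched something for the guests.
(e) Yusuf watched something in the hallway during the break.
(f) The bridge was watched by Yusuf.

(b), (d), (e)

(a) Not entailed — 'was building' is progressive on an accomplishment; it does not entail the completed 'built'.
(b) Entailed — the original entails any weakening of itself; this just drops 'during the break', 'clumsily' and generalizes the agent.
(c) Not entailed — the narrative doesn't order the photographing relative to the watching.
(d) Entailed — every conjunct here is already in the original watching event.
(e) Entailed — dropping 'for the guests' and generalizing the patient leaves a sub-description the original still satisfies.
(f) Not entailed — Yusuf watched the letter, not the bridge; the bridge belongs to the photographing event.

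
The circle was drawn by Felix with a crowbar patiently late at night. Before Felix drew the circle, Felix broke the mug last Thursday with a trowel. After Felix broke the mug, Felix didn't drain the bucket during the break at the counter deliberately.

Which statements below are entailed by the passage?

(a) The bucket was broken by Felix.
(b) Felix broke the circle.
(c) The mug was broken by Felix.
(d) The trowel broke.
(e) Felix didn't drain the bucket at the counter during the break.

(c)

(a) Not entailed — Felix broke the mug, not the bucket; the bucket belongs to the draining event.
(b) Not entailed — Felix broke the mug, not the circle; the circle belongs to the drawing event.
(c) Entailed — dropping 'last Thursday', 'with a trowel' leaves a sub-description the original still satisfies.
(d) Not entailed — the mug is what broke, not the trowel.
(e) Not entailed — dropping 'deliberately' under negation is not valid — the original leaves open that Felix drained the bucket some other way.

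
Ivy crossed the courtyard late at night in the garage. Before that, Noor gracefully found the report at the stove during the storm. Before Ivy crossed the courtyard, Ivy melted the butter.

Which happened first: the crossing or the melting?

the melting

The connectives place the melting before the crossing.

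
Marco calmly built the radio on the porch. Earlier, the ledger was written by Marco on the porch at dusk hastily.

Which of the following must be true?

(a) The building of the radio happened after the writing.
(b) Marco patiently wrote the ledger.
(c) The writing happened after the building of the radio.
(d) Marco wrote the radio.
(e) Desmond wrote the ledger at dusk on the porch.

(a) Entailed — the narrative places the writing before the building.
(b) Not entailed — 'patiently' adds a manner not in (and inconsistent with) the original.
(c) Not entailed — the narrative places the writing before the building, not after.
(d) Not entailed — Marco wrote the ledger, not the radio; the radio belongs to the building event.
(e) Not entailed — the passage has Marco writing the ledger, not Desmond.

(a)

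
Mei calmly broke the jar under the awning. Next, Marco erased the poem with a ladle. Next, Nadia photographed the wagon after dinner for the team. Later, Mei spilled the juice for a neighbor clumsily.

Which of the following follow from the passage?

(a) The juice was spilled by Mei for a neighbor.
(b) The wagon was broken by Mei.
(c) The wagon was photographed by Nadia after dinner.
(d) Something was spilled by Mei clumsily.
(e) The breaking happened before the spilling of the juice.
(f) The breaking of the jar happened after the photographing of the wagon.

(a), (c), (d), (e)

(a) Entailed — this follows by dropping conjuncts from the spilling event's description.
(b) Not entailed — Mei broke the jar, not the wagon; the wagon belongs to the photographing event.
(c) Entailed — every conjunct here is already in the original photographing event.
(d) Entailed — dropping 'for a neighbor' and generalizing the patient leaves a sub-description the original still satisfies.
(e) Entailed — the narrative places the breaking before the spilling.
(f) Not entailed — the narrative places the breaking before the photographing, not after.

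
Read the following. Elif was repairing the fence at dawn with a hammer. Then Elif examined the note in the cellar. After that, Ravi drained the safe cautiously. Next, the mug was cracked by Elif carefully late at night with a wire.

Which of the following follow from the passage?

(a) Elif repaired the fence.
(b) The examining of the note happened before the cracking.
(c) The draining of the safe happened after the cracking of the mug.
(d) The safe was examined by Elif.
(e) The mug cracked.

(b), (e)

(a) Not entailed — 'was repairing' is progressive on an accomplishment; it does not entail the completed 'repaired'.
(b) Entailed — the narrative places the examining before the cracking.
(c) Not entailed — the narrative places the draining before the cracking, not after.
(d) Not entailed — Elif examined the note, not the safe; the safe belongs to the draining event.
(e) Entailed — 'Elif cracked the mug' is causative; it entails the inchoative 'the mug cracked'.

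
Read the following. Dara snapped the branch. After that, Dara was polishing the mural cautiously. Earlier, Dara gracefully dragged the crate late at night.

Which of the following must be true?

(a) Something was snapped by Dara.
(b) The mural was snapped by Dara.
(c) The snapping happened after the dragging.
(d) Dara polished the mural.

(a), (d)

(a) Entailed — this follows by dropping conjuncts from the snapping event's description.
(b) Not entailed — Dara snapped the branch, not the mural; the mural belongs to the polishing event.
(c) Not entailed — the narrative doesn't order the dragging relative to the snapping.
(d) Entailed — 'polish' is an activity; 'was polishing' entails that some polishing happened, so 'polished' holds.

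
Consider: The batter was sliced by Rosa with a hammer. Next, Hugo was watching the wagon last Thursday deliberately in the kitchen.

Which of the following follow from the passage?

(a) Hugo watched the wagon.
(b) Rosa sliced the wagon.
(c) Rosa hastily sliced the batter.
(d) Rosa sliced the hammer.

(a)

(a) Entailed — 'watch' is an activity; 'was watching' entails that some watching happened, so 'watched' holds.
(b) Not entailed — Rosa sliced the batter, not the wagon; the wagon belongs to the watching event.
(c) Not entailed — 'hastily' adds information not in the original event.
(d) Not entailed — the hammer is the instrument, not what was sliced.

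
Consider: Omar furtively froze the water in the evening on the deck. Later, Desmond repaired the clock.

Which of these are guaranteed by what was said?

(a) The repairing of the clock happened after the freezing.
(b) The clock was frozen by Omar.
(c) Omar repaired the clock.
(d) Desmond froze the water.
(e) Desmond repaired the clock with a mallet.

(a)

(a) Entailed — the narrative places the freezing before the repairing.
(b) Not entailed — Omar froze the water, not the clock; the clock belongs to the repairing event.
(c) Not entailed — the passage has Desmond repairing the clock, not Omar.
(d) Not entailed — the passage has Omar freezing the water, not Desmond.
(e) Not entailed — 'with a mallet' adds information not in the original event.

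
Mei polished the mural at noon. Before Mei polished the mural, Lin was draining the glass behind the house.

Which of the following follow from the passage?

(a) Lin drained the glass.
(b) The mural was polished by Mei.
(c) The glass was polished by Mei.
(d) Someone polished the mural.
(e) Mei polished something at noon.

(b), (d), (e)

(a) Not entailed — 'was draining' is progressive on an accomplishment; it does not entail the completed 'drained'.
(b) Entailed — the original entails any weakening of itself; this just drops 'at noon'.
(c) Not entailed — Mei polished the mural, not the glass; the glass belongs to the draining event.
(d) Entailed — every conjunct here is already in the original polishing event.
(e) Entailed — every conjunct here is already in the original polishing event.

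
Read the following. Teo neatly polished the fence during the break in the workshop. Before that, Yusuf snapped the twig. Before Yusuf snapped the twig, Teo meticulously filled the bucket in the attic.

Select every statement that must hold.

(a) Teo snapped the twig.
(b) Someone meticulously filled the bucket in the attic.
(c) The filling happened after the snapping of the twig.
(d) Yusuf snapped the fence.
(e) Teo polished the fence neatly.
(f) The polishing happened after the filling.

(b), (e), (f)

(a) Not entailed — the passage has Yusuf snapping the twig, not Teo.
(b) Entailed — generalizing the agent leaves a sub-description the original still satisfies.
(c) Not entailed — the narrative places the filling before the snapping, not after.
(d) Not entailed — Yusuf snapped the twig, not the fence; the fence belongs to the polishing event.
(e) Entailed — the original entails any weakening of itself; this just drops 'in the workshop', 'during the break'.
(f) Entailed — the narrative places the filling before the polishing.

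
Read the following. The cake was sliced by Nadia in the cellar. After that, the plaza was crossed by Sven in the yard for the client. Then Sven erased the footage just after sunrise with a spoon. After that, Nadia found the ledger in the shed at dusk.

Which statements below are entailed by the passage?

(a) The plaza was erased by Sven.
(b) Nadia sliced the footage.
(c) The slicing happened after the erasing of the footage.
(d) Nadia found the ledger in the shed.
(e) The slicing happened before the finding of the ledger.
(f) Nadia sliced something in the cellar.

(d), (e), (f)

(a) Not entailed — Sven erased the footage, not the plaza; the plaza belongs to the crossing event.
(b) Not entailed — Nadia sliced the cake, not the footage; the footage belongs to the erasing event.
(c) Not entailed — the narrative places the slicing before the erasing, not after.
(d) Entailed — dropping 'at dusk' leaves a sub-description the original still satisfies.
(e) Entailed — the narrative places the slicing before the finding.
(f) Entailed — generalizing the patient leaves a sub-description the original still satisfies.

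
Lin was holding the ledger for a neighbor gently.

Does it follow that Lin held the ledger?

yes

'hold' is atelic; if Lin was holding the ledger, then Lin held the ledger (for some time).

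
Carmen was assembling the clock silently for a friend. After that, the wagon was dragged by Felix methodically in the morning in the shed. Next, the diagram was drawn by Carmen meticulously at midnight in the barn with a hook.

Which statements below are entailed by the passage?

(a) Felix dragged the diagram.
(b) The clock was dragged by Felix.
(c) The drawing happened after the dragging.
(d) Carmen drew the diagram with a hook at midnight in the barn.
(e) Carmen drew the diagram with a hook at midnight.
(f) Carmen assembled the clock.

(c), (d), (e)

(a) Not entailed — Felix dragged the wagon, not the diagram; the diagram belongs to the drawing event.
(b) Not entailed — Felix dragged the wagon, not the clock; the clock belongs to the assembling event.
(c) Entailed — the narrative places the dragging before the drawing.
(d) Entailed — every conjunct here is already in the original drawing event.
(e) Entailed — every conjunct here is already in the original drawing event.
(f) Not entailed — 'was assembling' is progressive on an accomplishment; it does not entail the completed 'assembled'.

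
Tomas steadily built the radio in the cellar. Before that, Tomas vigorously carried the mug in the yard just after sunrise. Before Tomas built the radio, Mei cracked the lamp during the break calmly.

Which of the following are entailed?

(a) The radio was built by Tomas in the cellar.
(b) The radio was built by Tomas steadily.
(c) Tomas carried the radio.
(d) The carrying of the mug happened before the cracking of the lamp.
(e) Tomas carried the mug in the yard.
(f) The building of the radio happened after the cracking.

(a) Entailed — every conjunct here is already in the original building event.
(b) Entailed — this follows by dropping conjuncts from the building event's description.
(c) Not entailed — Tomas carried the mug, not the radio; the radio belongs to the building event.
(d) Not entailed — the narrative doesn't order the carrying relative to the cracking.
(e) Entailed — dropping 'vigorously', 'just after sunrise' leaves a sub-description the original still satisfies.
(f) Entailed — the narrative places the cracking before the building.

(a), (b), (e), (f)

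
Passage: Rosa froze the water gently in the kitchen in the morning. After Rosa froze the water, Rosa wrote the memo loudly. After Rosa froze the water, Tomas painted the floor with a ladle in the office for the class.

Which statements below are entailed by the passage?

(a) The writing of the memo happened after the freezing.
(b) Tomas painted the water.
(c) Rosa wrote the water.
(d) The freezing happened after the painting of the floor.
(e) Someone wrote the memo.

(a) Entailed — the narrative places the freezing before the writing.
(b) Not entailed — Tomas painted the floor, not the water; the water belongs to the freezing event.
(c) Not entailed — Rosa wrote the memo, not the water; the water belongs to the freezing event.
(d) Not entailed — the narrative places the freezing before the painting, not after.
(e) Entailed — this follows by dropping conjuncts from the writing event's description.

(a), (e)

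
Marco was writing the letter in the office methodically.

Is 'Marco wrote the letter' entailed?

no

'was writing' is progressive; for an accomplishment like 'write the letter', it doesn't entail completion.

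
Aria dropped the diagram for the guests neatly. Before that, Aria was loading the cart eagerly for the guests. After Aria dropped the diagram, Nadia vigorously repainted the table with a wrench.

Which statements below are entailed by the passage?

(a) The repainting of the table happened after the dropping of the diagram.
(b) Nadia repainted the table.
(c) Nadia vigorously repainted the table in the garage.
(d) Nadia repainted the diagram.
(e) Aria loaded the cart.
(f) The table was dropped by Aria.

(a) Entailed — the narrative places the dropping before the repainting.
(b) Entailed — dropping 'vigorously', 'with a wrench' leaves a sub-description the original still satisfies.
(c) Not entailed — 'in the garage' adds information not in the original event.
(d) Not entailed — Nadia repainted the table, not the diagram; the diagram belongs to the dropping event.
(e) Not entailed — 'was loading' is progressive on an accomplishment; it does not entail the completed 'loaded'.
(f) Not entailed — Aria dropped the diagram, not the table; the table belongs to the repainting event.

(a), (b)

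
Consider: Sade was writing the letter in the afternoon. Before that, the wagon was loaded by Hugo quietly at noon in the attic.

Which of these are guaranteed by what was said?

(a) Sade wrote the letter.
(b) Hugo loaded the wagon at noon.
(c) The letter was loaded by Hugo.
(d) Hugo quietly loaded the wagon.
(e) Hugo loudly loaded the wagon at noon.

(a) Not entailed — 'was writing' is progressive on an accomplishment; it does not entail the completed 'wrote'.
(b) Entailed — every conjunct here is already in the original loading event.
(c) Not entailed — Hugo loaded the wagon, not the letter; the letter belongs to the writing event.
(d) Entailed — every conjunct here is already in the original loading event.
(e) Not entailed — 'loudly' adds a manner not in (and inconsistent with) the original.

(b), (d)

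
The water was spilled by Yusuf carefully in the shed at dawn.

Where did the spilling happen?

in the shed

'in the shed' marks the location of the spilling event.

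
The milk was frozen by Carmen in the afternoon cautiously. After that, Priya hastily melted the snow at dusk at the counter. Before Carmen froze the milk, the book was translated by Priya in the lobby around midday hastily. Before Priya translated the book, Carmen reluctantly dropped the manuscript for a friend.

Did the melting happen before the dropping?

The narrative orders the dropping before the melting.

no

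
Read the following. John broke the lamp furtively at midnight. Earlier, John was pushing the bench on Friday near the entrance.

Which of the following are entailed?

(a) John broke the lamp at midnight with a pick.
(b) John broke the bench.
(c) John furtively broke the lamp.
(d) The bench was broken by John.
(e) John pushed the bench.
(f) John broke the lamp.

(a) Not entailed — 'with a pick' adds information not in the original event.
(b) Not entailed — John broke the lamp, not the bench; the bench belongs to the pushing event.
(c) Entailed — the original entails any weakening of itself; this just drops 'at midnight'.
(d) Not entailed — John broke the lamp, not the bench; the bench belongs to the pushing event.
(e) Entailed — 'push' is an activity; 'was pushing' entails that some pushing happened, so 'pushed' holds.
(f) Entailed — dropping 'at midnight', 'furtively' leaves a sub-description the original still satisfies.

(c), (e), (f)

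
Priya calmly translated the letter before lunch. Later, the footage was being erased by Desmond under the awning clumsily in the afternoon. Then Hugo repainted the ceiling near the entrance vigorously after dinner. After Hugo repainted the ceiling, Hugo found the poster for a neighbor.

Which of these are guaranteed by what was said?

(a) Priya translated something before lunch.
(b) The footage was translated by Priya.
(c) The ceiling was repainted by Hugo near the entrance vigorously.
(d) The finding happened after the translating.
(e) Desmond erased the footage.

(a), (c), (d)

(a) Entailed — every conjunct here is already in the original translating event.
(b) Not entailed — Priya translated the letter, not the footage; the footage belongs to the erasing event.
(c) Entailed — this follows by dropping conjuncts from the repainting event's description.
(d) Entailed — the narrative places the translating before the finding.
(e) Not entailed — 'was erasing' is progressive on an accomplishment; it does not entail the completed 'erased'.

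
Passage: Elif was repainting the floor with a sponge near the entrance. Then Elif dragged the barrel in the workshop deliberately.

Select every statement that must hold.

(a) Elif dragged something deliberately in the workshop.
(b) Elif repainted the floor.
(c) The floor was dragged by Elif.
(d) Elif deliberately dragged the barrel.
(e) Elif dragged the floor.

(a), (d)

(a) Entailed — this follows by dropping conjuncts from the dragging event's description.
(b) Not entailed — 'was repainting' is progressive on an accomplishment; it does not entail the completed 'repainted'.
(c) Not entailed — Elif dragged the barrel, not the floor; the floor belongs to the repainting event.
(d) Entailed — dropping 'in the workshop' leaves a sub-description the original still satisfies.
(e) Not entailed — Elif dragged the barrel, not the floor; the floor belongs to the repainting event.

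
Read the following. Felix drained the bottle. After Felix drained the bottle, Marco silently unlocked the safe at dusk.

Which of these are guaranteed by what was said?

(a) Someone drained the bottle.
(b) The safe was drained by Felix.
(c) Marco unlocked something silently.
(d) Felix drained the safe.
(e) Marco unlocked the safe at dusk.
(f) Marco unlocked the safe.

(a) Entailed — the original entails any weakening of itself; this just generalizes the agent.
(b) Not entailed — Felix drained the bottle, not the safe; the safe belongs to the unlocking event.
(c) Entailed — this follows by dropping conjuncts from the unlocking event's description.
(d) Not entailed — Felix drained the bottle, not the safe; the safe belongs to the unlocking event.
(e) Entailed — this follows by dropping conjuncts from the unlocking event's description.
(f) Entailed — every conjunct here is already in the original unlocking event.

(a), (c), (e), (f)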